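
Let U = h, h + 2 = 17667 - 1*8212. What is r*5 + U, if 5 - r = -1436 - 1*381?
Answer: 18563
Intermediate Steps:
r = 1822 (r = 5 - (-1436 - 1*381) = 5 - (-1436 - 381) = 5 - 1*(-1817) = 5 + 1817 = 1822)
h = 9453 (h = -2 + (17667 - 1*8212) = -2 + (17667 - 8212) = -2 + 9455 = 9453)
U = 9453
r*5 + U = 1822*5 + 9453 = 9110 + 9453 = 18563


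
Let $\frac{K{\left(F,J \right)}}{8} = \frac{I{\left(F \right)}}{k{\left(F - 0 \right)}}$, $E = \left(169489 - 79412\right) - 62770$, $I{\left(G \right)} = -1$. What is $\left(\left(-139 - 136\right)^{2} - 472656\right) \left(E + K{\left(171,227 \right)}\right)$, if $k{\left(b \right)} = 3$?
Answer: $- \frac{32522000303}{3} \approx -1.0841 \cdot 10^{10}$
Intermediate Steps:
$E = 27307$ ($E = 90077 - 62770 = 27307$)
$K{\left(F,J \right)} = - \frac{8}{3}$ ($K{\left(F,J \right)} = 8 \left(- \frac{1}{3}\right) = - \frac{8}{3}$)
$\left(\left(-139 - 136\right)^{2} - 472656\right) \left(E + K{\left(171,227 \right)}\right) = \left(\left(-139 - 136\right)^{2} - 472656\right) \left(27307 - \frac{8}{3}\right) = \left(\left(-275\right)^{2} - 472656\right) \frac{81913}{3} = \left(75625 - 472656\right) \frac{81913}{3} = \left(-397031\right) \frac{81913}{3} = - \frac{32522000303}{3}$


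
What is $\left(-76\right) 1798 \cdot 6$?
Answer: $-819888$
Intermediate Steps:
$\left(-76\right) 1798 \cdot 6 = \left(-136648\right) 6 = -819888$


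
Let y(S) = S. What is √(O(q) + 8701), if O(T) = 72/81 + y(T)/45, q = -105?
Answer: 2*√19574/3 ≈ 93.271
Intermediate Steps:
O(T) = 8/9 + T/45 (O(T) = 72/81 + T/45 = 72*(1/81) + T*(1/45) = 8/9 + T/45)
√(O(q) + 8701) = √((8/9 + (1/45)*(-105)) + 8701) = √((8/9 - 7/3) + 8701) = √(-13/9 + 8701) = √(78296/9) = 2*√19574/3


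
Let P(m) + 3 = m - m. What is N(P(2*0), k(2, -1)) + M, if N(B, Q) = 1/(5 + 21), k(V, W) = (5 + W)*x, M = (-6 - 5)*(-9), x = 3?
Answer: 2575/26 ≈ 99.038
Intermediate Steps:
P(m) = -3 (P(m) = -3 + (m - m) = -3 + 0 = -3)
M = 99 (M = -11*(-9) = 99)
k(V, W) = 15 + 3*W (k(V, W) = (5 + W)*3 = 15 + 3*W)
N(B, Q) = 1/26
N(P(2*0), k(2, -1)) + M = 1/26 + 99 = 2575/26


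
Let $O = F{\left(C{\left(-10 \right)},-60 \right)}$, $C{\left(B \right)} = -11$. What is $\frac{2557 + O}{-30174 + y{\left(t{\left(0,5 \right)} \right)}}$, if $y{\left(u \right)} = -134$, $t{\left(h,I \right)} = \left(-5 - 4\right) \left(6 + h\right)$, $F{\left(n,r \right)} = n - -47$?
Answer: $- \frac{2593}{30308} \approx -0.085555$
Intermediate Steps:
$F{\left(n,r \right)} = 47 + n$ ($F{\left(n,r \right)} = n + 47 = 47 + n$)
$t{\left(h,I \right)} = -54 - 9 h$ ($t{\left(h,I \right)} = - 9 \left(6 + h\right) = -54 - 9 h$)
$O = 36$ ($O = 47 - 11 = 36$)
$\frac{2557 + O}{-30174 + y{\left(t{\left(0,5 \right)} \right)}} = \frac{2557 + 36}{-30174 - 134} = \frac{2593}{-30308} = 2593 \left(- \frac{1}{30308}\right) = - \frac{2593}{30308}$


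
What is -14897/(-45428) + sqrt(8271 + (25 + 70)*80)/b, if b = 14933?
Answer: 14897/45428 + sqrt(15871)/14933 ≈ 0.33636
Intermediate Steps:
-14897/(-45428) + sqrt(8271 + (25 + 70)*80)/b = -14897/(-45428) + sqrt(8271 + (25 + 70)*80)/14933 = -14897*(-1/45428) + sqrt(8271 + 95*80)*(1/14933) = 14897/45428 + sqrt(8271 + 7600)*(1/14933) = 14897/45428 + sqrt(15871)*(1/14933) = 14897/45428 + sqrt(15871)/14933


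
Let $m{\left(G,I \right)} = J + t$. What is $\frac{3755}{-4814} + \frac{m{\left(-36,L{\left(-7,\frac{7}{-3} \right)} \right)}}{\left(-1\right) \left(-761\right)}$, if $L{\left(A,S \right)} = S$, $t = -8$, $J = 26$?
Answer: $- \frac{2770903}{3663454} \approx -0.75636$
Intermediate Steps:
$m{\left(G,I \right)} = 18$ ($m{\left(G,I \right)} = 26 - 8 = 18$)
$\frac{3755}{-4814} + \frac{m{\left(-36,L{\left(-7,\frac{7}{-3} \right)} \right)}}{\left(-1\right) \left(-761\right)} = \frac{3755}{-4814} + \frac{18}{\left(-1\right) \left(-761\right)} = 3755 \left(- \frac{1}{4814}\right) + \frac{18}{761} = - \frac{3755}{4814} + 18 \cdot \frac{1}{761} = - \frac{3755}{4814} + \frac{18}{761} = - \frac{2770903}{3663454}$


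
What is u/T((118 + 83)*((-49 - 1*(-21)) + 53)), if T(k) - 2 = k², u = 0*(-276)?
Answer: 0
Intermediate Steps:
u = 0
T(k) = 2 + k²
u/T((118 + 83)*((-49 - 1*(-21)) + 53)) = 0/(2 + ((118 + 83)*((-49 - 1*(-21)) + 53))²) = 0/(2 + (201*((-49 + 21) + 53))²) = 0/(2 + (201*(-28 + 53))²) = 0/(2 + (201*25)²) = 0/(2 + 5025²) = 0/(2 + 25250625) = 0/25250627 = 0*(1/25250627) = 0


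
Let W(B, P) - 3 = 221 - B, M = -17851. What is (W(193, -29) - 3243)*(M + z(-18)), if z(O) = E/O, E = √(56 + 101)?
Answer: 57337412 + 1606*√157/9 ≈ 5.7340e+7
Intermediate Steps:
E = √157 ≈ 12.530
W(B, P) = 224 - B (W(B, P) = 3 + (221 - B) = 224 - B)
z(O) = √157/O
(W(193, -29) - 3243)*(M + z(-18)) = ((224 - 1*193) - 3243)*(-17851 + √157/(-18)) = ((224 - 193) - 3243)*(-17851 + √157*(-1/18)) = (31 - 3243)*(-17851 - √157/18) = -3212*(-17851 - √157/18) = 57337412 + 1606*√157/9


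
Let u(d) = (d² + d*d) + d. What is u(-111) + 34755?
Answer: 59286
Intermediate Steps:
u(d) = d + 2*d² (u(d) = (d² + d²) + d = 2*d² + d = d + 2*d²)
u(-111) + 34755 = -111*(1 + 2*(-111)) + 34755 = -111*(1 - 222) + 34755 = -111*(-221) + 34755 = 24531 + 34755 = 59286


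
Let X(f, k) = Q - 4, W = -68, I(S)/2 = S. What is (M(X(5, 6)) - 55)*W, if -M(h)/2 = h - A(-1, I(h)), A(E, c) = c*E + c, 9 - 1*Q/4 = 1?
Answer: 7548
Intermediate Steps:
Q = 32 (Q = 36 - 4*1 = 36 - 4 = 32)
I(S) = 2*S
A(E, c) = c + E*c (A(E, c) = E*c + c = c + E*c)
X(f, k) = 28 (X(f, k) = 32 - 4 = 28)
M(h) = -2*h (M(h) = -2*(h - 2*h*(1 - 1)) = -2*(h - 2*h*0) = -2*(h - 1*0) = -2*(h + 0) = -2*h)
(M(X(5, 6)) - 55)*W = (-2*28 - 55)*(-68) = (-56 - 55)*(-68) = -111*(-68) = 7548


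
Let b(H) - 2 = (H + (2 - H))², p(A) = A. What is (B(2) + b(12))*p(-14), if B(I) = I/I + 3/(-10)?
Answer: -469/5 ≈ -93.800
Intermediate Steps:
B(I) = 7/10 (B(I) = 1 + 3*(-⅒) = 1 - 3/10 = 7/10)
b(H) = 6 (b(H) = 2 + (H + (2 - H))² = 2 + 2² = 2 + 4 = 6)
(B(2) + b(12))*p(-14) = (7/10 + 6)*(-14) = (67/10)*(-14) = -469/5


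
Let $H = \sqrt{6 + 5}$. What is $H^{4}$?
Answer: $121$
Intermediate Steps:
$H = \sqrt{11} \approx 3.3166$
$H^{4} = \left(\sqrt{11}\right)^{4} = 121$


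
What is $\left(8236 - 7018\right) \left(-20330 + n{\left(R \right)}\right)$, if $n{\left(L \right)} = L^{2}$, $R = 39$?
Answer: $-22909362$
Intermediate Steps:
$\left(8236 - 7018\right) \left(-20330 + n{\left(R \right)}\right) = \left(8236 - 7018\right) \left(-20330 + 39^{2}\right) = 1218 \left(-20330 + 1521\right) = 1218 \left(-18809\right) = -22909362$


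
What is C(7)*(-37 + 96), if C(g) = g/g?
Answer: 59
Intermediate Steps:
C(g) = 1
C(7)*(-37 + 96) = 1*(-37 + 96) = 1*59 = 59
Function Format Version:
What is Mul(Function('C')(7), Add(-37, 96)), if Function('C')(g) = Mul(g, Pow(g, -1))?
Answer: 59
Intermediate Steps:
Function('C')(g) = 1
Mul(Function('C')(7), Add(-37, 96)) = Mul(1, Add(-37, 96)) = Mul(1, 59) = 59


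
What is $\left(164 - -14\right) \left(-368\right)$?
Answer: $-65504$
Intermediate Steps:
$\left(164 - -14\right) \left(-368\right) = \left(164 + \left(-212 + 226\right)\right) \left(-368\right) = \left(164 + 14\right) \left(-368\right) = 178 \left(-368\right) = -65504$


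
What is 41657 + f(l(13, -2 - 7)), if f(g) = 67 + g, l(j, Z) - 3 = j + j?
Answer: 41753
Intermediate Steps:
l(j, Z) = 3 + 2*j (l(j, Z) = 3 + (j + j) = 3 + 2*j)
41657 + f(l(13, -2 - 7)) = 41657 + (67 + (3 + 2*13)) = 41657 + (67 + (3 + 26)) = 41657 + (67 + 29) = 41657 + 96 = 41753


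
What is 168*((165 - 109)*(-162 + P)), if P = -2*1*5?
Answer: -1618176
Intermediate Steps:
P = -10 (P = -2*5 = -10)
168*((165 - 109)*(-162 + P)) = 168*((165 - 109)*(-162 - 10)) = 168*(56*(-172)) = 168*(-9632) = -1618176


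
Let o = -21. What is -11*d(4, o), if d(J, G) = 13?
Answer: -143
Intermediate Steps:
-11*d(4, o) = -11*13 = -143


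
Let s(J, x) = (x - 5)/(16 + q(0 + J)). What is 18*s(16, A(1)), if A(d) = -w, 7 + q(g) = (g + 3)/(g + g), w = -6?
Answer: 576/307 ≈ 1.8762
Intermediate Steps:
q(g) = -7 + (3 + g)/(2*g) (q(g) = -7 + (g + 3)/(g + g) = -7 + (3 + g)/((2*g)) = -7 + (3 + g)*(1/(2*g)) = -7 + (3 + g)/(2*g))
A(d) = 6 (A(d) = -1*(-6) = 6)
s(J, x) = (-5 + x)/(16 + (3 - 13*J)/(2*J)) (s(J, x) = (x - 5)/(16 + (3 - 13*(0 + J))/(2*(0 + J))) = (-5 + x)/(16 + (3 - 13*J)/(2*J)))
18*s(16, A(1)) = 18*(2*16*(-5 + 6)/(3 + 19*16)) = 18*(2*16*1/(3 + 304)) = 18*(2*16*1/307) = 18*(2*16*(1/307)*1) = 18*(32/307) = 576/307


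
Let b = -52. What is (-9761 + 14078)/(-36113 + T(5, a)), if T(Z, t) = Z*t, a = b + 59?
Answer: -1439/12026 ≈ -0.11966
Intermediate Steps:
a = 7 (a = -52 + 59 = 7)
(-9761 + 14078)/(-36113 + T(5, a)) = (-9761 + 14078)/(-36113 + 5*7) = 4317/(-36113 + 35) = 4317/(-36078) = 4317*(-1/36078) = -1439/12026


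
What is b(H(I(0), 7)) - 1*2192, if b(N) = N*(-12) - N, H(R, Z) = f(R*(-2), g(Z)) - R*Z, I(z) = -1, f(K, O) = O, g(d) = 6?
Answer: -2361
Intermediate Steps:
H(R, Z) = 6 - R*Z
b(N) = -13*N (b(N) = -12*N - N = -13*N)
b(H(I(0), 7)) - 1*2192 = -13*(6 - 1*(-1)*7) - 1*2192 = -13*(6 + 7) - 2192 = -13*13 - 2192 = -169 - 2192 = -2361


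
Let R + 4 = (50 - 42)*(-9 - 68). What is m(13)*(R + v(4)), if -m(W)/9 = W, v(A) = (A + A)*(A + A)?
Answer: 65052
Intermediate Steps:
v(A) = 4*A² (v(A) = (2*A)*(2*A) = 4*A²)
m(W) = -9*W
R = -620 (R = -4 + (50 - 42)*(-9 - 68) = -4 + 8*(-77) = -4 - 616 = -620)
m(13)*(R + v(4)) = (-9*13)*(-620 + 4*4²) = -117*(-620 + 4*16) = -117*(-620 + 64) = -117*(-556) = 65052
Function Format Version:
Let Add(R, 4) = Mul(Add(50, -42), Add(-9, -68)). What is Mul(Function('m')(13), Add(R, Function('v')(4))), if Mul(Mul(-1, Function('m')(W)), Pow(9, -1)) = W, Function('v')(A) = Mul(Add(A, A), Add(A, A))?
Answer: 65052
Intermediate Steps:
Function('v')(A) = Mul(4, Pow(A, 2)) (Function('v')(A) = Mul(Mul(2, A), Mul(2, A)) = Mul(4, Pow(A, 2)))
Function('m')(W) = Mul(-9, W)
R = -620 (R = Add(-4, Mul(Add(50, -42), Add(-9, -68))) = Add(-4, Mul(8, -77)) = Add(-4, -616) = -620)
Mul(Function('m')(13), Add(R, Function('v')(4))) = Mul(Mul(-9, 13), Add(-620, Mul(4, Pow(4, 2)))) = Mul(-117, Add(-620, Mul(4, 16))) = Mul(-117, Add(-620, 64)) = Mul(-117, -556) = 65052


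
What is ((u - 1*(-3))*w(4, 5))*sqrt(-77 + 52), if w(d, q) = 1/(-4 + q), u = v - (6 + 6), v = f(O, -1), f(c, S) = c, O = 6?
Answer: -15*I ≈ -15.0*I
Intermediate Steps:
v = 6
u = -6 (u = 6 - (6 + 6) = 6 - 1*12 = 6 - 12 = -6)
((u - 1*(-3))*w(4, 5))*sqrt(-77 + 52) = ((-6 - 1*(-3))/(-4 + 5))*sqrt(-77 + 52) = ((-6 + 3)/1)*sqrt(-25) = (-3*1)*(5*I) = -15*I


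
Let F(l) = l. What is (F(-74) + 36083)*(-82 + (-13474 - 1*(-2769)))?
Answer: -388429083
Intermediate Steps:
(F(-74) + 36083)*(-82 + (-13474 - 1*(-2769))) = (-74 + 36083)*(-82 + (-13474 - 1*(-2769))) = 36009*(-82 + (-13474 + 2769)) = 36009*(-82 - 10705) = 36009*(-10787) = -388429083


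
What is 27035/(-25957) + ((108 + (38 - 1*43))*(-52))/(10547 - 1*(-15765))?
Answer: -16353281/13134242 ≈ -1.2451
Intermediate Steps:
27035/(-25957) + ((108 + (38 - 1*43))*(-52))/(10547 - 1*(-15765)) = 27035*(-1/25957) + ((108 + (38 - 43))*(-52))/(10547 + 15765) = -27035/25957 + ((108 - 5)*(-52))/26312 = -27035/25957 + (103*(-52))*(1/26312) = -27035/25957 - 5356*1/26312 = -27035/25957 - 103/506 = -16353281/13134242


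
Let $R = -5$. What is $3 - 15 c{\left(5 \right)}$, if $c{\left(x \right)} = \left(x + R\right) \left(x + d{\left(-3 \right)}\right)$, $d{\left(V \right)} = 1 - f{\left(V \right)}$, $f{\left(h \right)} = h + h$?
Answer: $3$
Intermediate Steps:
$f{\left(h \right)} = 2 h$
$d{\left(V \right)} = 1 - 2 V$
$c{\left(x \right)} = \left(-5 + x\right) \left(7 + x\right)$ ($c{\left(x \right)} = \left(x - 5\right) \left(x + \left(1 - -6\right)\right) = \left(-5 + x\right) \left(x + \left(1 + 6\right)\right) = \left(-5 + x\right) \left(x + 7\right) = \left(-5 + x\right) \left(7 + x\right)$)
$3 - 15 c{\left(5 \right)} = 3 - 15 \left(-35 + 5^{2} + 2 \cdot 5\right) = 3 - 15 \left(-35 + 25 + 10\right) = 3 - 0 = 3 + 0 = 3$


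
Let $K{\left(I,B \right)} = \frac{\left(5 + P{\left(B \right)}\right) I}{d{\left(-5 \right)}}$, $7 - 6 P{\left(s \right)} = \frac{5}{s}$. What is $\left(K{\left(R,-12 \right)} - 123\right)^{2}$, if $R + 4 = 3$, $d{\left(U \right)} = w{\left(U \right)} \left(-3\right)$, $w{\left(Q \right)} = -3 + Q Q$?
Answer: $\frac{341110898209}{22581504} \approx 15106.0$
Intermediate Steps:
$P{\left(s \right)} = \frac{7}{6} - \frac{5}{6 s}$ ($P{\left(s \right)} = \frac{7}{6} - \frac{5 \frac{1}{s}}{6} = \frac{7}{6} - \frac{5}{6 s}$)
$w{\left(Q \right)} = -3 + Q^{2}$
$d{\left(U \right)} = 9 - 3 U^{2}$ ($d{\left(U \right)} = \left(-3 + U^{2}\right) \left(-3\right) = 9 - 3 U^{2}$)
$R = -1$ ($R = -4 + 3 = -1$)
$K{\left(I,B \right)} = - \frac{I \left(5 + \frac{-5 + 7 B}{6 B}\right)}{66}$ ($K{\left(I,B \right)} = \frac{\left(5 + \frac{-5 + 7 B}{6 B}\right) I}{9 - 3 \left(-5\right)^{2}} = \frac{I \left(5 + \frac{-5 + 7 B}{6 B}\right)}{9 - 75} = \frac{I \left(5 + \frac{-5 + 7 B}{6 B}\right)}{-66} = I \left(5 + \frac{-5 + 7 B}{6 B}\right) \left(- \frac{1}{66}\right) = - \frac{I \left(5 + \frac{-5 + 7 B}{6 B}\right)}{66}$)
$\left(K{\left(R,-12 \right)} - 123\right)^{2} = \left(\frac{1}{396} \left(-1\right) \frac{1}{-12} \left(5 - -444\right) - 123\right)^{2} = \left(\frac{1}{396} \left(-1\right) \left(- \frac{1}{12}\right) \left(5 + 444\right) - 123\right)^{2} = \left(\frac{1}{396} \left(-1\right) \left(- \frac{1}{12}\right) 449 - 123\right)^{2} = \left(\frac{449}{4752} - 123\right)^{2} = \left(- \frac{584047}{4752}\right)^{2} = \frac{341110898209}{22581504}$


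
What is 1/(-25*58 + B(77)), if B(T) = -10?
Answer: -1/1460 ≈ -0.00068493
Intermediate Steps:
1/(-25*58 + B(77)) = 1/(-25*58 - 10) = 1/(-1450 - 10) = 1/(-1460) = -1/1460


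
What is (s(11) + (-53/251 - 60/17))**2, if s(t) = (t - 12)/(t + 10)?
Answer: 115224944704/8029414449 ≈ 14.350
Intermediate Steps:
s(t) = (-12 + t)/(10 + t)
(s(11) + (-53/251 - 60/17))**2 = ((-12 + 11)/(10 + 11) + (-53/251 - 60/17))**2 = (-1/21 + (-53*1/251 - 60*1/17))**2 = ((1/21)*(-1) + (-53/251 - 60/17))**2 = (-1/21 - 15961/4267)**2 = (-339448/89607)**2 = 115224944704/8029414449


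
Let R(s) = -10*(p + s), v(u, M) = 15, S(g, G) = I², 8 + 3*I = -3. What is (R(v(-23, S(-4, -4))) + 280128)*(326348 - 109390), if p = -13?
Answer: 60771671464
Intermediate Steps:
I = -11/3 (I = -8/3 + (⅓)*(-3) = -8/3 - 1 = -11/3 ≈ -3.6667)
S(g, G) = 121/9 (S(g, G) = (-11/3)² = 121/9)
R(s) = 130 - 10*s (R(s) = -10*(-13 + s) = 130 - 10*s)
(R(v(-23, S(-4, -4))) + 280128)*(326348 - 109390) = ((130 - 10*15) + 280128)*(326348 - 109390) = ((130 - 150) + 280128)*216958 = (-20 + 280128)*216958 = 280108*216958 = 60771671464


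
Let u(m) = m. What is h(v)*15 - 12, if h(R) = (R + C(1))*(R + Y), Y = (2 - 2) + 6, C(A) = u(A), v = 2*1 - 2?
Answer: 78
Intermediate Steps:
v = 0 (v = 2 - 2 = 0)
C(A) = A
Y = 6 (Y = 0 + 6 = 6)
h(R) = (1 + R)*(6 + R) (h(R) = (R + 1)*(R + 6) = (1 + R)*(6 + R))
h(v)*15 - 12 = (6 + 0**2 + 7*0)*15 - 12 = (6 + 0 + 0)*15 - 12 = 6*15 - 12 = 90 - 12 = 78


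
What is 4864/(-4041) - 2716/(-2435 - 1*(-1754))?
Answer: 2554324/917307 ≈ 2.7846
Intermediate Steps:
4864/(-4041) - 2716/(-2435 - 1*(-1754)) = 4864*(-1/4041) - 2716/(-2435 + 1754) = -4864/4041 - 2716/(-681) = -4864/4041 - 2716*(-1/681) = -4864/4041 + 2716/681 = 2554324/917307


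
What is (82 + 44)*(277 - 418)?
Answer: -17766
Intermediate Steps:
(82 + 44)*(277 - 418) = 126*(-141) = -17766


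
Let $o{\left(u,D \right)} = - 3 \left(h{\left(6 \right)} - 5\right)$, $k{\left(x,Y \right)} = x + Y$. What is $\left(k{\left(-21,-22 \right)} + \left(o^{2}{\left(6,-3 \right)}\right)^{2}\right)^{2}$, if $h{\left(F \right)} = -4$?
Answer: $282383834404$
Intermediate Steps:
$k{\left(x,Y \right)} = Y + x$
$o{\left(u,D \right)} = 27$ ($o{\left(u,D \right)} = - 3 \left(-4 - 5\right) = \left(-3\right) \left(-9\right) = 27$)
$\left(k{\left(-21,-22 \right)} + \left(o^{2}{\left(6,-3 \right)}\right)^{2}\right)^{2} = \left(\left(-22 - 21\right) + \left(27^{2}\right)^{2}\right)^{2} = \left(-43 + 729^{2}\right)^{2} = \left(-43 + 531441\right)^{2} = 531398^{2} = 282383834404$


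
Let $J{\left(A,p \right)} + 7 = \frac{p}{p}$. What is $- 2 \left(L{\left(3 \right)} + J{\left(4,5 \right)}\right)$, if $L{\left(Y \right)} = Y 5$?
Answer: $-18$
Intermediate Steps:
$L{\left(Y \right)} = 5 Y$
$J{\left(A,p \right)} = -6$ ($J{\left(A,p \right)} = -7 + \frac{p}{p} = -7 + 1 = -6$)
$- 2 \left(L{\left(3 \right)} + J{\left(4,5 \right)}\right) = - 2 \left(5 \cdot 3 - 6\right) = - 2 \left(15 - 6\right) = \left(-2\right) 9 = -18$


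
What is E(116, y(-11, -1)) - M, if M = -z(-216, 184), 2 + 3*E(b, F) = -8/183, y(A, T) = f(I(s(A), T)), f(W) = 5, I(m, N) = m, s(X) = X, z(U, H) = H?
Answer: 100642/549 ≈ 183.32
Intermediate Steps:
y(A, T) = 5
E(b, F) = -374/549 (E(b, F) = -⅔ + (-8/183)/3 = -⅔ + (-8*1/183)/3 = -⅔ + (⅓)*(-8/183) = -⅔ - 8/549 = -374/549)
M = -184 (M = -1*184 = -184)
E(116, y(-11, -1)) - M = -374/549 - 1*(-184) = -374/549 + 184 = 100642/549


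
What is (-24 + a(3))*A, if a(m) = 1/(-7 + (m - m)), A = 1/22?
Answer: -169/154 ≈ -1.0974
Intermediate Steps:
A = 1/22 ≈ 0.045455
a(m) = -⅐ (a(m) = 1/(-7 + 0) = 1/(-7) = -⅐)
(-24 + a(3))*A = (-24 - ⅐)*(1/22) = -169/7*1/22 = -169/154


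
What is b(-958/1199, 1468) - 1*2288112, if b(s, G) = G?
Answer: -2286644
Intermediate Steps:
b(-958/1199, 1468) - 1*2288112 = 1468 - 1*2288112 = 1468 - 2288112 = -2286644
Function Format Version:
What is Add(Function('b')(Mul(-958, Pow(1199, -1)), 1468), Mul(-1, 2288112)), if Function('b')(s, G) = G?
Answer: -2286644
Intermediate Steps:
Add(Function('b')(Mul(-958, Pow(1199, -1)), 1468), Mul(-1, 2288112)) = Add(1468, Mul(-1, 2288112)) = Add(1468, -2288112) = -2286644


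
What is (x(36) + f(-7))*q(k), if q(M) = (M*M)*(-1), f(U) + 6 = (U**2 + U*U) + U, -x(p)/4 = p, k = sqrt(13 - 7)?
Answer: 354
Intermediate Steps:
k = sqrt(6) ≈ 2.4495
x(p) = -4*p
f(U) = -6 + U + 2*U**2 (f(U) = -6 + ((U**2 + U*U) + U) = -6 + ((U**2 + U**2) + U) = -6 + (2*U**2 + U) = -6 + (U + 2*U**2) = -6 + U + 2*U**2)
q(M) = -M**2 (q(M) = M**2*(-1) = -M**2)
(x(36) + f(-7))*q(k) = (-4*36 + (-6 - 7 + 2*(-7)**2))*(-(sqrt(6))**2) = (-144 + (-6 - 7 + 2*49))*(-1*6) = (-144 + (-6 - 7 + 98))*(-6) = (-144 + 85)*(-6) = -59*(-6) = 354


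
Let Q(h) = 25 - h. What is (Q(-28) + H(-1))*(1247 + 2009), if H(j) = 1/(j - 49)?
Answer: 4312572/25 ≈ 1.7250e+5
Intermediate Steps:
H(j) = 1/(-49 + j)
(Q(-28) + H(-1))*(1247 + 2009) = ((25 - 1*(-28)) + 1/(-49 - 1))*(1247 + 2009) = ((25 + 28) + 1/(-50))*3256 = (53 - 1/50)*3256 = (2649/50)*3256 = 4312572/25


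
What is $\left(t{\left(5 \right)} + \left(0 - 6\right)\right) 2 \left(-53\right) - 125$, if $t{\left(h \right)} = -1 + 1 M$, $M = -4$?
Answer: $1041$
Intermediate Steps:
$t{\left(h \right)} = -5$ ($t{\left(h \right)} = -1 + 1 \left(-4\right) = -1 - 4 = -5$)
$\left(t{\left(5 \right)} + \left(0 - 6\right)\right) 2 \left(-53\right) - 125 = \left(-5 + \left(0 - 6\right)\right) 2 \left(-53\right) - 125 = \left(-5 - 6\right) 2 \left(-53\right) - 125 = \left(-11\right) 2 \left(-53\right) - 125 = \left(-22\right) \left(-53\right) - 125 = 1166 - 125 = 1041$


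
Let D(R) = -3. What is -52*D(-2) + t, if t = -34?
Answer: 122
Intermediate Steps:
-52*D(-2) + t = -52*(-3) - 34 = 156 - 34 = 122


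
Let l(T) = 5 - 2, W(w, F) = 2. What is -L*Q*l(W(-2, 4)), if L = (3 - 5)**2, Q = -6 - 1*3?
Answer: 108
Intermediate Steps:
l(T) = 3
Q = -9 (Q = -6 - 3 = -9)
L = 4 (L = (-2)**2 = 4)
-L*Q*l(W(-2, 4)) = -4*(-9)*3 = -(-36)*3 = -1*(-108) = 108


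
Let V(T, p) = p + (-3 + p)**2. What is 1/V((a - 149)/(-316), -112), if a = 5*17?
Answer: 1/13113 ≈ 7.6260e-5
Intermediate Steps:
a = 85
1/V((a - 149)/(-316), -112) = 1/(-112 + (-3 - 112)**2) = 1/(-112 + (-115)**2) = 1/(-112 + 13225) = 1/13113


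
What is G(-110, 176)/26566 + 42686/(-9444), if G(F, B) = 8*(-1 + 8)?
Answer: -283366853/62722326 ≈ -4.5178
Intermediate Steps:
G(F, B) = 56 (G(F, B) = 8*7 = 56)
G(-110, 176)/26566 + 42686/(-9444) = 56/26566 + 42686/(-9444) = 56*(1/26566) + 42686*(-1/9444) = 28/13283 - 21343/4722 = -283366853/62722326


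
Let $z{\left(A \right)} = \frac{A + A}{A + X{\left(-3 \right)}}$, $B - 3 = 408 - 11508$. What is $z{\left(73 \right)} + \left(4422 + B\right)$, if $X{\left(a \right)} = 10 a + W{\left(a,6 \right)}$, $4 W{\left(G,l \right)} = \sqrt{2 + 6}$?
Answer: $- \frac{24664919}{3697} - \frac{146 \sqrt{2}}{3697} \approx -6671.7$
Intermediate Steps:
$B = -11097$ ($B = 3 + \left(408 - 11508\right) = 3 - 11100 = -11097$)
$W{\left(G,l \right)} = \frac{\sqrt{2}}{2}$ ($W{\left(G,l \right)} = \frac{\sqrt{2 + 6}}{4} = \frac{\sqrt{8}}{4} = \frac{2 \sqrt{2}}{4} = \frac{\sqrt{2}}{2}$)
$X{\left(a \right)} = \frac{\sqrt{2}}{2} + 10 a$ ($X{\left(a \right)} = 10 a + \frac{\sqrt{2}}{2} = \frac{\sqrt{2}}{2} + 10 a$)
$z{\left(A \right)} = \frac{2 A}{-30 + A + \frac{\sqrt{2}}{2}}$ ($z{\left(A \right)} = \frac{A + A}{A + \left(\frac{\sqrt{2}}{2} + 10 \left(-3\right)\right)} = \frac{2 A}{A - \left(30 - \frac{\sqrt{2}}{2}\right)} = \frac{2 A}{-30 + A + \frac{\sqrt{2}}{2}}$)
$z{\left(73 \right)} + \left(4422 + B\right) = 4 \cdot 73 \frac{1}{-60 + \sqrt{2} + 2 \cdot 73} + \left(4422 - 11097\right) = 4 \cdot 73 \frac{1}{-60 + \sqrt{2} + 146} - 6675 = 4 \cdot 73 \frac{1}{86 + \sqrt{2}} - 6675 = \frac{292}{86 + \sqrt{2}} - 6675 = -6675 + \frac{292}{86 + \sqrt{2}}$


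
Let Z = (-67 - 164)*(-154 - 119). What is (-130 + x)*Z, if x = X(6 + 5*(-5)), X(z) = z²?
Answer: 14567553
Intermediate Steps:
x = 361 (x = (6 + 5*(-5))² = (6 - 25)² = (-19)² = 361)
Z = 63063 (Z = -231*(-273) = 63063)
(-130 + x)*Z = (-130 + 361)*63063 = 231*63063 = 14567553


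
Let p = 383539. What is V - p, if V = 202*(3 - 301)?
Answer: -443735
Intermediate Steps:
V = -60196 (V = 202*(-298) = -60196)
V - p = -60196 - 1*383539 = -60196 - 383539 = -443735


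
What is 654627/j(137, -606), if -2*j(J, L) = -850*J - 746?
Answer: 654627/58598 ≈ 11.171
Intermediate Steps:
j(J, L) = 373 + 425*J (j(J, L) = -(-850*J - 746)/2 = -(-746 - 850*J)/2 = 373 + 425*J)
654627/j(137, -606) = 654627/(373 + 425*137) = 654627/(373 + 58225) = 654627/58598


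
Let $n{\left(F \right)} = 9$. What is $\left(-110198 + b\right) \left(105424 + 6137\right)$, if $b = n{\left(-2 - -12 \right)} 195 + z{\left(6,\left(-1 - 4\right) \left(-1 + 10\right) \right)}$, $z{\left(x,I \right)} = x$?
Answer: $-12097340157$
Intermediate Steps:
$b = 1761$ ($b = 9 \cdot 195 + 6 = 1755 + 6 = 1761$)
$\left(-110198 + b\right) \left(105424 + 6137\right) = \left(-110198 + 1761\right) \left(105424 + 6137\right) = \left(-108437\right) 111561 = -12097340157$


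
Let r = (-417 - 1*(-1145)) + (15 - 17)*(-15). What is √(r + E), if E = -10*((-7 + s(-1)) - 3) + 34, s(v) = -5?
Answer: √942 ≈ 30.692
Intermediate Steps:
r = 758 (r = (-417 + 1145) - 2*(-15) = 728 + 30 = 758)
E = 184 (E = -10*((-7 - 5) - 3) + 34 = -10*(-12 - 3) + 34 = -10*(-15) + 34 = 150 + 34 = 184)
√(r + E) = √(758 + 184) = √942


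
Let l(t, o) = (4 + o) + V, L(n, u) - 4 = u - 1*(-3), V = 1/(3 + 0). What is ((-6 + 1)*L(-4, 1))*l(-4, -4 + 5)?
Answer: -640/3 ≈ -213.33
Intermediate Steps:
V = ⅓ (V = 1/3 = ⅓ ≈ 0.33333)
L(n, u) = 7 + u (L(n, u) = 4 + (u - 1*(-3)) = 4 + (u + 3) = 4 + (3 + u) = 7 + u)
l(t, o) = 13/3 + o (l(t, o) = (4 + o) + ⅓ = 13/3 + o)
((-6 + 1)*L(-4, 1))*l(-4, -4 + 5) = ((-6 + 1)*(7 + 1))*(13/3 + (-4 + 5)) = (-5*8)*(13/3 + 1) = -40*16/3 = -640/3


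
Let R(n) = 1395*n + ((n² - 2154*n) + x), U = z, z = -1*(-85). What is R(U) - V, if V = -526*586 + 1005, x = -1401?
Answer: 248540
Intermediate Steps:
V = -307231 (V = -308236 + 1005 = -307231)
z = 85
U = 85
R(n) = -1401 + n² - 759*n (R(n) = 1395*n + ((n² - 2154*n) - 1401) = 1395*n + (-1401 + n² - 2154*n) = -1401 + n² - 759*n)
R(U) - V = (-1401 + 85² - 759*85) - 1*(-307231) = (-1401 + 7225 - 64515) + 307231 = -58691 + 307231 = 248540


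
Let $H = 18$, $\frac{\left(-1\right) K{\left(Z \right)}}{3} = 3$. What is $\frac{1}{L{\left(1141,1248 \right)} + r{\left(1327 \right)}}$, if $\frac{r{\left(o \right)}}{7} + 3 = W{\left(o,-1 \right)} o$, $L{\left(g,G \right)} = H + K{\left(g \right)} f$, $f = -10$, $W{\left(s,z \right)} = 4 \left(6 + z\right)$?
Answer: $\frac{1}{185867} \approx 5.3802 \cdot 10^{-6}$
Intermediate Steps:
$W{\left(s,z \right)} = 24 + 4 z$
$K{\left(Z \right)} = -9$ ($K{\left(Z \right)} = \left(-3\right) 3 = -9$)
$L{\left(g,G \right)} = 108$ ($L{\left(g,G \right)} = 18 - -90 = 18 + 90 = 108$)
$r{\left(o \right)} = -21 + 140 o$ ($r{\left(o \right)} = -21 + 7 \left(24 + 4 \left(-1\right)\right) o = -21 + 7 \left(24 - 4\right) o = -21 + 7 \cdot 20 o = -21 + 140 o$)
$\frac{1}{L{\left(1141,1248 \right)} + r{\left(1327 \right)}} = \frac{1}{108 + \left(-21 + 140 \cdot 1327\right)} = \frac{1}{108 + \left(-21 + 185780\right)} = \frac{1}{108 + 185759} = \frac{1}{185867}$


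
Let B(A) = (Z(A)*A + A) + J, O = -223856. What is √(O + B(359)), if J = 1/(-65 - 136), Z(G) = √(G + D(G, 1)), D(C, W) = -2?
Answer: √(-9029502498 + 14503959*√357)/201 ≈ 465.53*I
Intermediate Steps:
Z(G) = √(-2 + G) (Z(G) = √(G - 2) = √(-2 + G))
J = -1/201 (J = 1/(-201) = -1/201 ≈ -0.0049751)
B(A) = -1/201 + A + A*√(-2 + A) (B(A) = (√(-2 + A)*A + A) - 1/201 = (A*√(-2 + A) + A) - 1/201 = (A + A*√(-2 + A)) - 1/201 = -1/201 + A + A*√(-2 + A))
√(O + B(359)) = √(-223856 + (-1/201 + 359 + 359*√(-2 + 359))) = √(-223856 + (-1/201 + 359 + 359*√357)) = √(-223856 + (72158/201 + 359*√357)) = √(-44922898/201 + 359*√357)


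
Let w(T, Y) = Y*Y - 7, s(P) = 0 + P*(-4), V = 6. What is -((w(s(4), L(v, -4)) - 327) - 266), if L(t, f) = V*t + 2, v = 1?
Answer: 536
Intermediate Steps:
L(t, f) = 2 + 6*t (L(t, f) = 6*t + 2 = 2 + 6*t)
s(P) = -4*P (s(P) = 0 - 4*P = -4*P)
w(T, Y) = -7 + Y² (w(T, Y) = Y² - 7 = -7 + Y²)
-((w(s(4), L(v, -4)) - 327) - 266) = -(((-7 + (2 + 6*1)²) - 327) - 266) = -(((-7 + (2 + 6)²) - 327) - 266) = -(((-7 + 8²) - 327) - 266) = -(((-7 + 64) - 327) - 266) = -((57 - 327) - 266) = -(-270 - 266) = -1*(-536) = 536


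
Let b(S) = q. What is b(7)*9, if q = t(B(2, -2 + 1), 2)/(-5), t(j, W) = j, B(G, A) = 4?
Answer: -36/5 ≈ -7.2000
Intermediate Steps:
q = -⅘ (q = 4/(-5) = 4*(-⅕) = -⅘ ≈ -0.80000)
b(S) = -⅘
b(7)*9 = -⅘*9 = -36/5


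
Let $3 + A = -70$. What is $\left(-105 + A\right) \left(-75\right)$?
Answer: $13350$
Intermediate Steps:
$A = -73$ ($A = -3 - 70 = -73$)
$\left(-105 + A\right) \left(-75\right) = \left(-105 - 73\right) \left(-75\right) = \left(-178\right) \left(-75\right) = 13350$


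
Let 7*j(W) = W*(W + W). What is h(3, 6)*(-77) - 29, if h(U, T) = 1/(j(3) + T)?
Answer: -2279/60 ≈ -37.983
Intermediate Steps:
j(W) = 2*W²/7 (j(W) = (W*(W + W))/7 = (W*(2*W))/7 = (2*W²)/7 = 2*W²/7)
h(U, T) = 1/(18/7 + T) (h(U, T) = 1/((2/7)*3² + T) = 1/((2/7)*9 + T) = 1/(18/7 + T))
h(3, 6)*(-77) - 29 = (7/(18 + 7*6))*(-77) - 29 = (7/(18 + 42))*(-77) - 29 = (7/60)*(-77) - 29 = -539/60 - 29 = -2279/60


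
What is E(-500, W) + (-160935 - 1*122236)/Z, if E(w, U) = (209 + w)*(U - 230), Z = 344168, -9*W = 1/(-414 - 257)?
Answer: 383216381881/5725704 ≈ 66929.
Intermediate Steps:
W = 1/6039 (W = -1/(9*(-414 - 257)) = -⅑/(-671) = -⅑*(-1/671) = 1/6039 ≈ 0.00016559)
E(w, U) = (-230 + U)*(209 + w) (E(w, U) = (209 + w)*(-230 + U) = (-230 + U)*(209 + w))
E(-500, W) + (-160935 - 1*122236)/Z = (-48070 - 230*(-500) + 209*(1/6039) + (1/6039)*(-500)) + (-160935 - 1*122236)/344168 = (-48070 + 115000 + 19/549 - 500/6039) + (-160935 - 122236)*(1/344168) = 134729993/2013 - 283171*1/344168 = 134729993/2013 - 283171/344168 = 383216381881/5725704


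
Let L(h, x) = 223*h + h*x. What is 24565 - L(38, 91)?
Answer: 12633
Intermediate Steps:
24565 - L(38, 91) = 24565 - 38*(223 + 91) = 24565 - 38*314 = 24565 - 1*11932 = 24565 - 11932 = 12633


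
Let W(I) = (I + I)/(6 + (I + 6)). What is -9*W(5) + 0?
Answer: -90/17 ≈ -5.2941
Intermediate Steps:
W(I) = 2*I/(12 + I) (W(I) = (2*I)/(6 + (6 + I)) = (2*I)/(12 + I) = 2*I/(12 + I))
-9*W(5) + 0 = -18*5/(12 + 5) + 0 = -18*5/17 + 0 = -9*10/17 + 0 = -90/17 + 0 = -90/17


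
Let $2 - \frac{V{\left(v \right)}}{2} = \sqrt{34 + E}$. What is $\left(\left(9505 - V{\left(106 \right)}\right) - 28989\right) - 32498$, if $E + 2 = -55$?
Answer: $-51986 + 2 i \sqrt{23} \approx -51986.0 + 9.5917 i$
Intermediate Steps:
$E = -57$ ($E = -2 - 55 = -57$)
$V{\left(v \right)} = 4 - 2 i \sqrt{23}$ ($V{\left(v \right)} = 4 - 2 \sqrt{34 - 57} = 4 - 2 \sqrt{-23} = 4 - 2 i \sqrt{23}$)
$\left(\left(9505 - V{\left(106 \right)}\right) - 28989\right) - 32498 = \left(\left(9505 - \left(4 - 2 i \sqrt{23}\right)\right) - 28989\right) - 32498 = \left(\left(9501 + 2 i \sqrt{23}\right) - 28989\right) - 32498 = \left(-19488 + 2 i \sqrt{23}\right) - 32498 = -51986 + 2 i \sqrt{23}$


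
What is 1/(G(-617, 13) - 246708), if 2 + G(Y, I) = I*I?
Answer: -1/246541 ≈ -4.0561e-6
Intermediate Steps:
G(Y, I) = -2 + I**2 (G(Y, I) = -2 + I*I = -2 + I**2)
1/(G(-617, 13) - 246708) = 1/((-2 + 13**2) - 246708) = 1/((-2 + 169) - 246708) = 1/(167 - 246708) = 1/(-246541) = -1/246541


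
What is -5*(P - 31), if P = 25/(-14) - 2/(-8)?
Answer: 4555/28 ≈ 162.68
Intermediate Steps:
P = -43/28 (P = 25*(-1/14) - 2*(-⅛) = -25/14 + ¼ = -43/28 ≈ -1.5357)
-5*(P - 31) = -5*(-43/28 - 31) = -5*(-911/28) = 4555/28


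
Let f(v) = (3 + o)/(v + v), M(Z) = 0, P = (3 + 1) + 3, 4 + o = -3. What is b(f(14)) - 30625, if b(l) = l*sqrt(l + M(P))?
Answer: -30625 - I*sqrt(7)/49 ≈ -30625.0 - 0.053995*I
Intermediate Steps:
o = -7 (o = -4 - 3 = -7)
P = 7 (P = 4 + 3 = 7)
f(v) = -2/v (f(v) = (3 - 7)/(v + v) = -4*1/(2*v) = -2/v)
b(l) = l**(3/2) (b(l) = l*sqrt(l + 0) = l*sqrt(l) = l**(3/2))
b(f(14)) - 30625 = (-2/14)**(3/2) - 30625 = (-2*1/14)**(3/2) - 30625 = (-1/7)**(3/2) - 30625 = -I*sqrt(7)/49 - 30625 = -30625 - I*sqrt(7)/49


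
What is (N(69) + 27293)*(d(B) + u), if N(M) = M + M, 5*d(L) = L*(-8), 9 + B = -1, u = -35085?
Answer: -961977739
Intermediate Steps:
B = -10 (B = -9 - 1 = -10)
d(L) = -8*L/5 (d(L) = (L*(-8))/5 = (-8*L)/5 = -8*L/5)
N(M) = 2*M
(N(69) + 27293)*(d(B) + u) = (2*69 + 27293)*(-8/5*(-10) - 35085) = (138 + 27293)*(16 - 35085) = 27431*(-35069) = -961977739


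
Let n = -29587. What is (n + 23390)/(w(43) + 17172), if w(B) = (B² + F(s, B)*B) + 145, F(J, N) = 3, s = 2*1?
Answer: -6197/19295 ≈ -0.32117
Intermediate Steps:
s = 2
w(B) = 145 + B² + 3*B (w(B) = (B² + 3*B) + 145 = 145 + B² + 3*B)
(n + 23390)/(w(43) + 17172) = (-29587 + 23390)/((145 + 43² + 3*43) + 17172) = -6197/((145 + 1849 + 129) + 17172) = -6197/(2123 + 17172) = -6197/19295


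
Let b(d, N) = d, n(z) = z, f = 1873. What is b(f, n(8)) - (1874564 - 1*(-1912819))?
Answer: -3785510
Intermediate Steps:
b(f, n(8)) - (1874564 - 1*(-1912819)) = 1873 - (1874564 - 1*(-1912819)) = 1873 - (1874564 + 1912819) = 1873 - 1*3787383 = 1873 - 3787383 = -3785510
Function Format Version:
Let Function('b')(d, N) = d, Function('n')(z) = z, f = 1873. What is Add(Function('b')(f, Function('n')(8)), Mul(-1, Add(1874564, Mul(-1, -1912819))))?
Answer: -3785510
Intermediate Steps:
Add(Function('b')(f, Function('n')(8)), Mul(-1, Add(1874564, Mul(-1, -1912819)))) = Add(1873, Mul(-1, Add(1874564, Mul(-1, -1912819)))) = Add(1873, Mul(-1, Add(1874564, 1912819))) = Add(1873, Mul(-1, 3787383)) = Add(1873, -3787383) = -3785510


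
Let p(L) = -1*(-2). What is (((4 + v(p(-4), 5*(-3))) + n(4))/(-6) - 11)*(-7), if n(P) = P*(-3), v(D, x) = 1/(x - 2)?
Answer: 6895/102 ≈ 67.598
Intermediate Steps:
p(L) = 2
v(D, x) = 1/(-2 + x)
n(P) = -3*P
(((4 + v(p(-4), 5*(-3))) + n(4))/(-6) - 11)*(-7) = (((4 + 1/(-2 + 5*(-3))) - 3*4)/(-6) - 11)*(-7) = (((4 + 1/(-2 - 15)) - 12)*(-1/6) - 11)*(-7) = (((4 + 1/(-17)) - 12)*(-1/6) - 11)*(-7) = (((4 - 1/17) - 12)*(-1/6) - 11)*(-7) = ((67/17 - 12)*(-1/6) - 11)*(-7) = (-137/17*(-1/6) - 11)*(-7) = (137/102 - 11)*(-7) = -985/102*(-7) = 6895/102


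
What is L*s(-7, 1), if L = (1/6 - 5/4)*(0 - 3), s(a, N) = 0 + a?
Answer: -91/4 ≈ -22.750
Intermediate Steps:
s(a, N) = a
L = 13/4 (L = (1*(⅙) - 5*¼)*(-3) = (⅙ - 5/4)*(-3) = -13/12*(-3) = 13/4 ≈ 3.2500)
L*s(-7, 1) = (13/4)*(-7) = -91/4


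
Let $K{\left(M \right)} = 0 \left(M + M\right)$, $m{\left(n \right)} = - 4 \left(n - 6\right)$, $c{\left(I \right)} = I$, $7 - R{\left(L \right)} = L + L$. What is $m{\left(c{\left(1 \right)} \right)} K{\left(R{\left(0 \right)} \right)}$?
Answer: $0$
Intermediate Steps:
$R{\left(L \right)} = 7 - 2 L$ ($R{\left(L \right)} = 7 - \left(L + L\right) = 7 - 2 L$)
$m{\left(n \right)} = 24 - 4 n$ ($m{\left(n \right)} = - 4 \left(-6 + n\right) = 24 - 4 n$)
$K{\left(M \right)} = 0$ ($K{\left(M \right)} = 0 \cdot 2 M = 0$)
$m{\left(c{\left(1 \right)} \right)} K{\left(R{\left(0 \right)} \right)} = \left(24 - 4\right) 0 = 20 \cdot 0 = 0$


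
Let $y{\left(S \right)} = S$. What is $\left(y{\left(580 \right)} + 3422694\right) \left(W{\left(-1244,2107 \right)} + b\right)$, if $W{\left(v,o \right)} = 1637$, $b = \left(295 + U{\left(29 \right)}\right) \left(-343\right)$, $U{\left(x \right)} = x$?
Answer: $-374831386630$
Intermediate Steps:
$b = -111132$ ($b = \left(295 + 29\right) \left(-343\right) = 324 \left(-343\right) = -111132$)
$\left(y{\left(580 \right)} + 3422694\right) \left(W{\left(-1244,2107 \right)} + b\right) = \left(580 + 3422694\right) \left(1637 - 111132\right) = 3423274 \left(-109495\right) = -374831386630$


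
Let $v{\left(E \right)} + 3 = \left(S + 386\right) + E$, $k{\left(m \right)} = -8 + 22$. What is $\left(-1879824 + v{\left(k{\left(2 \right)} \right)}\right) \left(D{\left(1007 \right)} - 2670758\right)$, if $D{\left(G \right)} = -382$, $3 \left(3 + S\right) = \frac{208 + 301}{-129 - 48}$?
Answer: $\frac{888579508288820}{177} \approx 5.0202 \cdot 10^{12}$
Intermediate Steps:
$k{\left(m \right)} = 14$
$S = - \frac{2102}{531}$ ($S = -3 + \frac{\left(208 + 301\right) \frac{1}{-129 - 48}}{3} = -3 + \frac{509 \frac{1}{-177}}{3} = -3 + \frac{509 \left(- \frac{1}{177}\right)}{3} = -3 + \frac{1}{3} \left(- \frac{509}{177}\right) = -3 - \frac{509}{531} = - \frac{2102}{531} \approx -3.9586$)
$v{\left(E \right)} = \frac{201271}{531} + E$ ($v{\left(E \right)} = -3 + \left(\left(- \frac{2102}{531} + 386\right) + E\right) = -3 + \left(\frac{202864}{531} + E\right) = \frac{201271}{531} + E$)
$\left(-1879824 + v{\left(k{\left(2 \right)} \right)}\right) \left(D{\left(1007 \right)} - 2670758\right) = \left(-1879824 + \left(\frac{201271}{531} + 14\right)\right) \left(-382 - 2670758\right) = \left(-1879824 + \frac{208705}{531}\right) \left(-2671140\right) = \left(- \frac{997977839}{531}\right) \left(-2671140\right) = \frac{888579508288820}{177}$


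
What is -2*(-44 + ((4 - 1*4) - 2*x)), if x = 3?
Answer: 100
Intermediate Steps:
-2*(-44 + ((4 - 1*4) - 2*x)) = -2*(-44 + ((4 - 1*4) - 2*3)) = -2*(-44 + ((4 - 4) - 6)) = -2*(-44 + (0 - 6)) = -2*(-44 - 6) = -2*(-50) = 100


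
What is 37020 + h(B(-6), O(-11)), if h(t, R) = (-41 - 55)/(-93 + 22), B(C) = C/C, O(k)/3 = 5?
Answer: 2628516/71 ≈ 37021.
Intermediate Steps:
O(k) = 15 (O(k) = 3*5 = 15)
B(C) = 1
h(t, R) = 96/71 (h(t, R) = -96/(-71) = -96*(-1/71) = 96/71)
37020 + h(B(-6), O(-11)) = 37020 + 96/71 = 2628516/71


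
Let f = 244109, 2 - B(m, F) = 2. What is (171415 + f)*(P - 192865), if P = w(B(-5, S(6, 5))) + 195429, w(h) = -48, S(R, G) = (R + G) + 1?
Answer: 1045458384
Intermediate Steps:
S(R, G) = 1 + G + R (S(R, G) = (G + R) + 1 = 1 + G + R)
B(m, F) = 0 (B(m, F) = 2 - 1*2 = 2 - 2 = 0)
P = 195381 (P = -48 + 195429 = 195381)
(171415 + f)*(P - 192865) = (171415 + 244109)*(195381 - 192865) = 415524*2516 = 1045458384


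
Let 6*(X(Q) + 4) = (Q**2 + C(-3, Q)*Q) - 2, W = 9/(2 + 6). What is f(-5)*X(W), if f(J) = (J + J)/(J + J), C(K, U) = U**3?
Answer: -94751/24576 ≈ -3.8554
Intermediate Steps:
W = 9/8 ≈ 1.1250
X(Q) = -13/3 + Q**2/6 + Q**4/6 (X(Q) = -4 + ((Q**2 + Q**3*Q) - 2)/6 = -4 + ((Q**2 + Q**4) - 2)/6 = -4 + (-2 + Q**2 + Q**4)/6 = -4 + (-1/3 + Q**2/6 + Q**4/6) = -13/3 + Q**2/6 + Q**4/6)
f(J) = 1 (f(J) = (2*J)/((2*J)) = (2*J)*(1/(2*J)) = 1)
f(-5)*X(W) = 1*(-13/3 + (9/8)**2/6 + (9/8)**4/6) = 1*(-13/3 + (1/6)*(81/64) + (1/6)*(6561/4096)) = 1*(-13/3 + 27/128 + 2187/8192) = 1*(-94751/24576) = -94751/24576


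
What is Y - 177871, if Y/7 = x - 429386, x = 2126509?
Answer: 11701990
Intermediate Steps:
Y = 11879861 (Y = 7*(2126509 - 429386) = 7*1697123 = 11879861)
Y - 177871 = 11879861 - 177871 = 11701990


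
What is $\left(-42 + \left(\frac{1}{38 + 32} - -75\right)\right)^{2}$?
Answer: $\frac{5340721}{4900} \approx 1089.9$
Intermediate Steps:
$\left(-42 + \left(\frac{1}{38 + 32} - -75\right)\right)^{2} = \left(-42 + \left(\frac{1}{70} + 75\right)\right)^{2} = \left(-42 + \frac{5251}{70}\right)^{2} = \left(\frac{2311}{70}\right)^{2} = \frac{5340721}{4900}$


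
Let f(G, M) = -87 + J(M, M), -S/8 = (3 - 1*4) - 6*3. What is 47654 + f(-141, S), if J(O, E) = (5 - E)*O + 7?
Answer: 25230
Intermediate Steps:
S = 152 (S = -8*((3 - 1*4) - 6*3) = -8*((3 - 4) - 18) = -8*(-1 - 18) = -8*(-19) = 152)
J(O, E) = 7 + O*(5 - E) (J(O, E) = O*(5 - E) + 7 = 7 + O*(5 - E))
f(G, M) = -80 - M² + 5*M (f(G, M) = -87 + (7 + 5*M - M*M) = -87 + (7 + 5*M - M²) = -87 + (7 - M² + 5*M) = -80 - M² + 5*M)
47654 + f(-141, S) = 47654 + (-80 - 1*152² + 5*152) = 47654 + (-80 - 1*23104 + 760) = 47654 + (-80 - 23104 + 760) = 47654 - 22424 = 25230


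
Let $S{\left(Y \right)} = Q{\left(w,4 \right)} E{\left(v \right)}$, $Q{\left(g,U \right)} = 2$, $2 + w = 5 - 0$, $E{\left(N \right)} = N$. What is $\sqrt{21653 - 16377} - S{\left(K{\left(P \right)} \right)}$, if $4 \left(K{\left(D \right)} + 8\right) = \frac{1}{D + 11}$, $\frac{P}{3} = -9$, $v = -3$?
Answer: $6 + 2 \sqrt{1319} \approx 78.636$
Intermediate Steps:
$P = -27$ ($P = 3 \left(-9\right) = -27$)
$K{\left(D \right)} = -8 + \frac{1}{4 \left(11 + D\right)}$ ($K{\left(D \right)} = -8 + \frac{1}{4 \left(D + 11\right)} = -8 + \frac{1}{4 \left(11 + D\right)}$)
$w = 3$ ($w = -2 + \left(5 - 0\right) = -2 + \left(5 + 0\right) = -2 + 5 = 3$)
$S{\left(Y \right)} = -6$ ($S{\left(Y \right)} = 2 \left(-3\right) = -6$)
$\sqrt{21653 - 16377} - S{\left(K{\left(P \right)} \right)} = \sqrt{21653 - 16377} - -6 = \sqrt{5276} + 6 = 2 \sqrt{1319} + 6 = 6 + 2 \sqrt{1319}$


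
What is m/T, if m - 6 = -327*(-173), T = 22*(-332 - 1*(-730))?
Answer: 56577/8756 ≈ 6.4615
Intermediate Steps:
T = 8756 (T = 22*(-332 + 730) = 22*398 = 8756)
m = 56577 (m = 6 - 327*(-173) = 6 + 56571 = 56577)
m/T = 56577/8756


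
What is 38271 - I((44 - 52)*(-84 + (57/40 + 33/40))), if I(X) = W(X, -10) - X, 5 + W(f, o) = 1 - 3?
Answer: 38932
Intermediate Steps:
W(f, o) = -7 (W(f, o) = -5 + (1 - 3) = -5 - 2 = -7)
I(X) = -7 - X
38271 - I((44 - 52)*(-84 + (57/40 + 33/40))) = 38271 - (-7 - (44 - 52)*(-84 + (57/40 + 33/40))) = 38271 - (-7 - (-8)*(-84 + (57*(1/40) + 33*(1/40)))) = 38271 - (-7 - (-8)*(-84 + (57/40 + 33/40))) = 38271 - (-7 - (-8)*(-84 + 9/4)) = 38271 - (-7 - (-8)*(-327)/4) = 38271 - (-7 - 1*654) = 38271 - (-7 - 654) = 38271 - 1*(-661) = 38271 + 661 = 38932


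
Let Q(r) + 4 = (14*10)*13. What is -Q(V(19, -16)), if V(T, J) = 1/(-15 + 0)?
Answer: -1816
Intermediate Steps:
V(T, J) = -1/15 (V(T, J) = 1/(-15) = -1/15)
Q(r) = 1816 (Q(r) = -4 + (14*10)*13 = -4 + 140*13 = -4 + 1820 = 1816)
-Q(V(19, -16)) = -1*1816 = -1816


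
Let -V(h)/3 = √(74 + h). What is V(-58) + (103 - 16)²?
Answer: 7557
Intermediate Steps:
V(h) = -3*√(74 + h)
V(-58) + (103 - 16)² = -3*√(74 - 58) + (103 - 16)² = -3*√16 + 87² = -3*4 + 7569 = -12 + 7569 = 7557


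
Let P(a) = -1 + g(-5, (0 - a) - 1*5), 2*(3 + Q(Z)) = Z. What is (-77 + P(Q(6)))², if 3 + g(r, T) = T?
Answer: 7396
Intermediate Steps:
g(r, T) = -3 + T
Q(Z) = -3 + Z/2
P(a) = -9 - a (P(a) = -1 + (-3 + ((0 - a) - 1*5)) = -1 + (-3 + (-a - 5)) = -1 + (-3 + (-5 - a)) = -1 + (-8 - a) = -9 - a)
(-77 + P(Q(6)))² = (-77 + (-9 - (-3 + (½)*6)))² = (-77 + (-9 - (-3 + 3)))² = (-77 + (-9 - 1*0))² = (-77 + (-9 + 0))² = (-77 - 9)² = (-86)² = 7396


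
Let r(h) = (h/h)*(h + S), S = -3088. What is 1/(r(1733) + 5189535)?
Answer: 1/5188180 ≈ 1.9275e-7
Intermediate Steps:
r(h) = -3088 + h (r(h) = (h/h)*(h - 3088) = 1*(-3088 + h) = -3088 + h)
1/(r(1733) + 5189535) = 1/((-3088 + 1733) + 5189535) = 1/(-1355 + 5189535) = 1/5188180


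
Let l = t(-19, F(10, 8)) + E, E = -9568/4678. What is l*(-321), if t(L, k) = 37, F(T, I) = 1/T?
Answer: -26244639/2339 ≈ -11220.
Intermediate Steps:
E = -4784/2339 (E = -9568*1/4678 = -4784/2339 ≈ -2.0453)
l = 81759/2339 (l = 37 - 4784/2339 = 81759/2339 ≈ 34.955)
l*(-321) = (81759/2339)*(-321) = -26244639/2339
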